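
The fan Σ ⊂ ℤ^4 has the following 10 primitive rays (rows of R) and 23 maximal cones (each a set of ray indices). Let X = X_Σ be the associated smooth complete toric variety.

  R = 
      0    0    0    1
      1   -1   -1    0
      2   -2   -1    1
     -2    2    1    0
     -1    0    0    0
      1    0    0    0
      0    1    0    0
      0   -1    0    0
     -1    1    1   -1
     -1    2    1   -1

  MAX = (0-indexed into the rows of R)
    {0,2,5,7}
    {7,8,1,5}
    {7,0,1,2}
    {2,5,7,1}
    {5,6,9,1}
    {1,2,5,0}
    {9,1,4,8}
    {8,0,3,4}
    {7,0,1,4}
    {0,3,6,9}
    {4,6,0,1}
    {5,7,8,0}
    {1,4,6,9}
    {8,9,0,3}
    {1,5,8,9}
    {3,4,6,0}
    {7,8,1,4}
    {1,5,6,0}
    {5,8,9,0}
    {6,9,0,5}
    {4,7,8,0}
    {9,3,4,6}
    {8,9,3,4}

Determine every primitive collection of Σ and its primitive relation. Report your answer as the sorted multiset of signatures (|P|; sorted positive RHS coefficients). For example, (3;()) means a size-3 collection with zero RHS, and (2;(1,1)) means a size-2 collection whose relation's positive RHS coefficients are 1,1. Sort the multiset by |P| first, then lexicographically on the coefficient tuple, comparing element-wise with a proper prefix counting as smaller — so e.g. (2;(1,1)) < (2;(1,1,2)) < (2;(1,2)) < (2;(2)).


Minimal non-faces — 16 found among 10 rays, 23 max cones:

  {4,5}:  v_{4} + v_{5} = 0  so sig = (2;())
  {6,7}:  v_{6} + v_{7} = 0  so sig = (2;())
  {2,3}:  v_{2} + v_{3} = v_{0}  so sig = (2;(1))
  {2,9}:  v_{2} + v_{9} = v_{5}  so sig = (2;(1))
  {6,8}:  v_{6} + v_{8} = v_{9}  so sig = (2;(1))
  {7,9}:  v_{7} + v_{9} = v_{8}  so sig = (2;(1))
  {1,3}:  v_{1} + v_{3} = v_{4} + v_{6}  so sig = (2;(1,1))
  {2,8}:  v_{2} + v_{8} = v_{5} + v_{7}  so sig = (2;(1,1))
  {3,5}:  v_{3} + v_{5} = v_{0} + v_{9}  so sig = (2;(1,1))
  {2,4}:  v_{2} + v_{4} = v_{0} + v_{1} + v_{7}  so sig = (2;(1,1,1))
  {2,6}:  v_{2} + v_{6} = v_{0} + v_{1} + v_{5}  so sig = (2;(1,1,1))
  {3,7}:  v_{3} + v_{7} = v_{0} + v_{4} + v_{8}  so sig = (2;(1,1,1))
  {0,1,8}:  v_{0} + v_{1} + v_{8} = 0  so sig = (3;())
  {0,1,9}:  v_{0} + v_{1} + v_{9} = v_{6}  so sig = (3;(1))
  {0,4,9}:  v_{0} + v_{4} + v_{9} = v_{3}  so sig = (3;(1))
  {0,1,5,7}:  v_{0} + v_{1} + v_{5} + v_{7} = v_{2}  so sig = (4;(1))

so the primitive-relation signature multiset is
    (2;())
    (2;())
    (2;(1))
    (2;(1))
    (2;(1))
    (2;(1))
    (2;(1,1))
    (2;(1,1))
    (2;(1,1))
    (2;(1,1,1))
    (2;(1,1,1))
    (2;(1,1,1))
    (3;())
    (3;(1))
    (3;(1))
    (4;(1))


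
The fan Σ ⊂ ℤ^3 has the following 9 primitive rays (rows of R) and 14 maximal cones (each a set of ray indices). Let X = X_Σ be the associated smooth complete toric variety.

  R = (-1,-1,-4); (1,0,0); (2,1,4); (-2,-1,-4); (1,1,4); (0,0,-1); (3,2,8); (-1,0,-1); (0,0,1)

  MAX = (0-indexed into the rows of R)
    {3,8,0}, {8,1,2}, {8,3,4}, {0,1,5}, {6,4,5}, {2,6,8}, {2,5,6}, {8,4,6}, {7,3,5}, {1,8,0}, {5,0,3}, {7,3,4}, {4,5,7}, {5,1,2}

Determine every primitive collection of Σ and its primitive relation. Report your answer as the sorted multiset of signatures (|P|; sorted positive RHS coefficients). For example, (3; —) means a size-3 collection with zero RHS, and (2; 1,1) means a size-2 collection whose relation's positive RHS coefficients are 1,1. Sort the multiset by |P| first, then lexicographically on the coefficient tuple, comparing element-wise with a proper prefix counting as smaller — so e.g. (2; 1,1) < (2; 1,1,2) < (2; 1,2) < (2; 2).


The 16 primitive collections of Σ (r=9, n=3):

  {0,4}:  v_{0} + v_{4} = 0 — sig = (2; —)
  {2,3}:  v_{2} + v_{3} = 0 — sig = (2; —)
  {5,8}:  v_{5} + v_{8} = 0 — sig = (2; —)
  {0,2}:  v_{0} + v_{2} = v_{1} — sig = (2; 1)
  {0,6}:  v_{0} + v_{6} = v_{2} — sig = (2; 1)
  {1,3}:  v_{1} + v_{3} = v_{0} — sig = (2; 1)
  {1,4}:  v_{1} + v_{4} = v_{2} — sig = (2; 1)
  {1,7}:  v_{1} + v_{7} = v_{5} — sig = (2; 1)
  {2,4}:  v_{2} + v_{4} = v_{6} — sig = (2; 1)
  {3,6}:  v_{3} + v_{6} = v_{4} — sig = (2; 1)
  {0,7}:  v_{0} + v_{7} = v_{3} + v_{5} — sig = (2; 1,1)
  {2,7}:  v_{2} + v_{7} = v_{4} + v_{5} — sig = (2; 1,1)
  {7,8}:  v_{7} + v_{8} = v_{3} + v_{4} — sig = (2; 1,1)
  {6,7}:  v_{6} + v_{7} = 2·v_{4} + v_{5} — sig = (2; 1,2)
  {1,6}:  v_{1} + v_{6} = 2·v_{2} — sig = (2; 2)
  {3,4,5}:  v_{3} + v_{4} + v_{5} = v_{7} — sig = (3; 1)

Hence PRS(X_Σ) =
    (2; —)
    (2; —)
    (2; —)
    (2; 1)
    (2; 1)
    (2; 1)
    (2; 1)
    (2; 1)
    (2; 1)
    (2; 1)
    (2; 1,1)
    (2; 1,1)
    (2; 1,1)
    (2; 1,2)
    (2; 2)
    (3; 1)


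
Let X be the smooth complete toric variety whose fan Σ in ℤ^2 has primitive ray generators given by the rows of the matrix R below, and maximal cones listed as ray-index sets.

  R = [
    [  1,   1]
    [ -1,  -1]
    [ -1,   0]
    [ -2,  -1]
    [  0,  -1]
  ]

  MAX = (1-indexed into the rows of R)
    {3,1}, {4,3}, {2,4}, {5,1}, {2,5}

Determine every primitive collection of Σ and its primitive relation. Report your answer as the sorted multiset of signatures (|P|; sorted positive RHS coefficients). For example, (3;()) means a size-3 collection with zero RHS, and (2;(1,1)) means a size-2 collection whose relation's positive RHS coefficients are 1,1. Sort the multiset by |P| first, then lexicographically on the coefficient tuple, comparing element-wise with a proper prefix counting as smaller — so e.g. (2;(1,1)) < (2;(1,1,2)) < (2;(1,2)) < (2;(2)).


Minimal non-faces — 5 found among 5 rays, 5 max cones:

  P={1,2}:  v_{1} + v_{2} = 0 — sig = (2;())
  P={1,4}:  v_{1} + v_{4} = v_{3} — sig = (2;(1))
  P={2,3}:  v_{2} + v_{3} = v_{4} — sig = (2;(1))
  P={3,5}:  v_{3} + v_{5} = v_{2} — sig = (2;(1))
  P={4,5}:  v_{4} + v_{5} = 2·v_{2} — sig = (2;(2))

Signatures (|P|; sorted positive RHS coefficients), sorted:
[(2;()), (2;(1)), (2;(1)), (2;(1)), (2;(2))]


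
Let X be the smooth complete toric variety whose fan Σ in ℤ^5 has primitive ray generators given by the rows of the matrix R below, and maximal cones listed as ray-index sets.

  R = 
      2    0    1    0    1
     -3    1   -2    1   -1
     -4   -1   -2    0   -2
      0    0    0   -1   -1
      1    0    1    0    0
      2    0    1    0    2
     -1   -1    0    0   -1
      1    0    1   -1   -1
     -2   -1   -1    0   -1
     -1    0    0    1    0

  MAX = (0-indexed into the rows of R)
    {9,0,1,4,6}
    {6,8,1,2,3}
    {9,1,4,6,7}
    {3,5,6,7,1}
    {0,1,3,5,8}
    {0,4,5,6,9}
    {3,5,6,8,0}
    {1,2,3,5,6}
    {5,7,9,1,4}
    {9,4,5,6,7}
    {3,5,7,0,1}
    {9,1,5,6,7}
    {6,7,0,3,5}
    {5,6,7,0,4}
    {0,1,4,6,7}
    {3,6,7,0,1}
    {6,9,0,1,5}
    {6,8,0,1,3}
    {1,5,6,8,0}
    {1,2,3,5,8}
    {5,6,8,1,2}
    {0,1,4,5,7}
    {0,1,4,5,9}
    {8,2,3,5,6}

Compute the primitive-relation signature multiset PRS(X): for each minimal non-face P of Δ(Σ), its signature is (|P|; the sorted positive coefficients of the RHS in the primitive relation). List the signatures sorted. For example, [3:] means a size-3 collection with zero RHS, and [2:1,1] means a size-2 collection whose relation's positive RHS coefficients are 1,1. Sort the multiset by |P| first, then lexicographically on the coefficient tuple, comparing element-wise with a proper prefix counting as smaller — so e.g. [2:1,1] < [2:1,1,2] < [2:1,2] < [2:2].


Δ(Σ) — 10 vertices, 14 min non-faces:

  • {0,2}:  v_{0} + v_{2} = v_{8}  ⇒ sig = [2:1]
  • {3,4}:  v_{3} + v_{4} = v_{7}  ⇒ sig = [2:1]
  • {4,8}:  v_{4} + v_{8} = v_{6}  ⇒ sig = [2:1]
  • {7,8}:  v_{7} + v_{8} = v_{3} + v_{6}  ⇒ sig = [2:1,1]
  • {3,9}:  v_{3} + v_{9} = v_{1} + v_{5} + v_{6} + v_{7}  ⇒ sig = [2:1,1,1,1]
  • {2,4}:  v_{2} + v_{4} = v_{1} + v_{3} + v_{5} + 2·v_{6}  ⇒ sig = [2:1,1,1,2]
  • {8,9}:  v_{8} + v_{9} = v_{1} + v_{5} + 2·v_{6}  ⇒ sig = [2:1,1,2]
  • {2,7}:  v_{2} + v_{7} = v_{1} + 2·v_{3} + v_{5} + 2·v_{6}  ⇒ sig = [2:1,1,2,2]
  • {2,9}:  v_{2} + v_{9} = 2·v_{1} + v_{3} + 2·v_{5} + 3·v_{6}  ⇒ sig = [2:1,2,2,3]
  • {0,7,9}:  v_{0} + v_{7} + v_{9} = 2·v_{4}  ⇒ sig = [3:2]
  • {1,4,5,6}:  v_{1} + v_{4} + v_{5} + v_{6} = v_{9}  ⇒ sig = [4:1]
  • {0,1,3,5,6}:  v_{0} + v_{1} + v_{3} + v_{5} + v_{6} = 0  ⇒ sig = [5:]
  • {0,1,5,6,7}:  v_{0} + v_{1} + v_{5} + v_{6} + v_{7} = v_{4}  ⇒ sig = [5:1]
  • {1,3,5,6,8}:  v_{1} + v_{3} + v_{5} + v_{6} + v_{8} = v_{2}  ⇒ sig = [5:1]

so the primitive-relation signature multiset is
[[2:1], [2:1], [2:1], [2:1,1], [2:1,1,1,1], [2:1,1,1,2], [2:1,1,2], [2:1,1,2,2], [2:1,2,2,3], [3:2], [4:1], [5:], [5:1], [5:1]]


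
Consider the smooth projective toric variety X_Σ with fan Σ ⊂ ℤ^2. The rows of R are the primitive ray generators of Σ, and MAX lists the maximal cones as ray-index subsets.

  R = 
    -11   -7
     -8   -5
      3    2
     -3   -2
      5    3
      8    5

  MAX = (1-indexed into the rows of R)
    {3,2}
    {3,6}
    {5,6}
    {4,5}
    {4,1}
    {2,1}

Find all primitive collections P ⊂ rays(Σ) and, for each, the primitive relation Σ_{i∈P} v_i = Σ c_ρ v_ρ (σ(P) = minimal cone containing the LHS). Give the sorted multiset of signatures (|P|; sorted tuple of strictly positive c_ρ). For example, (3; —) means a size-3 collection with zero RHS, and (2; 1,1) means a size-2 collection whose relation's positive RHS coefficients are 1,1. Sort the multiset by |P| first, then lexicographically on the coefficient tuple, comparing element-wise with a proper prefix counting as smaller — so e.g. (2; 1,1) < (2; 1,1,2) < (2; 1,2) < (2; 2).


Σ has 9 primitive collections:

  P = {2,6}:  v_{2} + v_{6} = 0  ⇒ sig = (2; —)
  P = {3,4}:  v_{3} + v_{4} = 0  ⇒ sig = (2; —)
  P = {1,3}:  v_{1} + v_{3} = v_{2}  ⇒ sig = (2; 1)
  P = {1,6}:  v_{1} + v_{6} = v_{4}  ⇒ sig = (2; 1)
  P = {2,4}:  v_{2} + v_{4} = v_{1}  ⇒ sig = (2; 1)
  P = {2,5}:  v_{2} + v_{5} = v_{4}  ⇒ sig = (2; 1)
  P = {3,5}:  v_{3} + v_{5} = v_{6}  ⇒ sig = (2; 1)
  P = {4,6}:  v_{4} + v_{6} = v_{5}  ⇒ sig = (2; 1)
  P = {1,5}:  v_{1} + v_{5} = 2·v_{4}  ⇒ sig = (2; 2)

Hence PRS(X_Σ) =
[(2; —), (2; —), (2; 1), (2; 1), (2; 1), (2; 1), (2; 1), (2; 1), (2; 2)]


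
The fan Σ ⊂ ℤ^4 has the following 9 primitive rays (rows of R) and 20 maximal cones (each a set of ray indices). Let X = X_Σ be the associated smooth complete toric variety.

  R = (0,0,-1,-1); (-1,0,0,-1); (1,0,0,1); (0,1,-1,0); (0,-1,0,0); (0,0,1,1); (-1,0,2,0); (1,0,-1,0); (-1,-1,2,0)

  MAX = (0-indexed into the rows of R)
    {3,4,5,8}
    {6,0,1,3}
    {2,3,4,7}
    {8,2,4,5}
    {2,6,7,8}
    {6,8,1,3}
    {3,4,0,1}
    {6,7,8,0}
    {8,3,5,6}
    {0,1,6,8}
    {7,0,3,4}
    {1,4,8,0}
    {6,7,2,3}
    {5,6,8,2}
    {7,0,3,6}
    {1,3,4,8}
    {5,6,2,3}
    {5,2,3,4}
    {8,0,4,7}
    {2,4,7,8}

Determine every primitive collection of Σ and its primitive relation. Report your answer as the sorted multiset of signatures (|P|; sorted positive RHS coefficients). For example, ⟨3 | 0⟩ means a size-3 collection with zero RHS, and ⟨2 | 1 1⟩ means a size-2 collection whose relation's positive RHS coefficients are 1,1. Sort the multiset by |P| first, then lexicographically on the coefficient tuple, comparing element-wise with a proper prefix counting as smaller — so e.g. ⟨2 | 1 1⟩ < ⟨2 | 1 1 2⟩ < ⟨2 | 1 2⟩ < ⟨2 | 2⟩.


10 collections generate NE(X_Σ); each relation:

  • {0,5}:  v_{0} + v_{5} = 0  ⟹  sig = ⟨2 | 0⟩
  • {1,2}:  v_{1} + v_{2} = 0  ⟹  sig = ⟨2 | 0⟩
  • {0,2}:  v_{0} + v_{2} = v_{7}  ⟹  sig = ⟨2 | 1⟩
  • {1,7}:  v_{1} + v_{7} = v_{0}  ⟹  sig = ⟨2 | 1⟩
  • {4,6}:  v_{4} + v_{6} = v_{8}  ⟹  sig = ⟨2 | 1⟩
  • {5,7}:  v_{5} + v_{7} = v_{2}  ⟹  sig = ⟨2 | 1⟩
  • {1,5}:  v_{1} + v_{5} = v_{3} + v_{8}  ⟹  sig = ⟨2 | 1 1⟩
  • {3,7,8}:  v_{3} + v_{7} + v_{8} = 0  ⟹  sig = ⟨3 | 0⟩
  • {0,3,8}:  v_{0} + v_{3} + v_{8} = v_{1}  ⟹  sig = ⟨3 | 1⟩
  • {2,3,8}:  v_{2} + v_{3} + v_{8} = v_{5}  ⟹  sig = ⟨3 | 1⟩

Sorted signature multiset PRS(X):
[⟨2 | 0⟩, ⟨2 | 0⟩, ⟨2 | 1⟩, ⟨2 | 1⟩, ⟨2 | 1⟩, ⟨2 | 1⟩, ⟨2 | 1 1⟩, ⟨3 | 0⟩, ⟨3 | 1⟩, ⟨3 | 1⟩]


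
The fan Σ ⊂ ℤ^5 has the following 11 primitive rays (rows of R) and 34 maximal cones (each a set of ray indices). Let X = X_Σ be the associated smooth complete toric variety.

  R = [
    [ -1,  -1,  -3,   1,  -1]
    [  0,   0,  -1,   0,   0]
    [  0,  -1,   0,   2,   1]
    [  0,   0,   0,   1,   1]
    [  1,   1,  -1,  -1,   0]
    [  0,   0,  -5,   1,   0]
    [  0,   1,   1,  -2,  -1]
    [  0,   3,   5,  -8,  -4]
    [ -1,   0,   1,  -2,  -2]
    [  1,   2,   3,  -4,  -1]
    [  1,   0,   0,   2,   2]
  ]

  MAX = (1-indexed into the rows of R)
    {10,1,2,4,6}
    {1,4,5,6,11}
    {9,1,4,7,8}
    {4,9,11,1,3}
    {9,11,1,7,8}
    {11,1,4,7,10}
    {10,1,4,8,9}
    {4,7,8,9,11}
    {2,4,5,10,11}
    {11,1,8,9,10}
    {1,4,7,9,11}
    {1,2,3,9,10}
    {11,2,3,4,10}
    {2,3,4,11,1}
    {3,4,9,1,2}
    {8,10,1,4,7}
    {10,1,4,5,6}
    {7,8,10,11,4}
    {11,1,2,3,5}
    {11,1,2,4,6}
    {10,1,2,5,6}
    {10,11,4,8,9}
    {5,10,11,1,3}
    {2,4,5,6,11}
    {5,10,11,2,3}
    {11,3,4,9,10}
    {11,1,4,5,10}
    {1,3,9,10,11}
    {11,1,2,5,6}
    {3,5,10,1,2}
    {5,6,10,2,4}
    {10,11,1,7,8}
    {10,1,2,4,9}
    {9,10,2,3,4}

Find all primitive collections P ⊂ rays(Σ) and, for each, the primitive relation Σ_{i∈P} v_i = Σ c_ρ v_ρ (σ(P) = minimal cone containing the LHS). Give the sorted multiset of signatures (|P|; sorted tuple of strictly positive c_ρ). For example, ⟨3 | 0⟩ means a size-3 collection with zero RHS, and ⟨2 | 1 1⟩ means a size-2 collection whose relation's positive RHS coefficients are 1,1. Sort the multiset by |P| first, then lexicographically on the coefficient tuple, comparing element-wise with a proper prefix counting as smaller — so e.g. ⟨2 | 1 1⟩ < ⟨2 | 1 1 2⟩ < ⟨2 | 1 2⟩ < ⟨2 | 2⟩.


Σ has 20 primitive collections:

  P = {3,7}:  v_{3} + v_{7} = v_{9} + v_{11} ; sig = ⟨2 | 1 1⟩
  P = {5,9}:  v_{5} + v_{9} = v_{1} + v_{10} ; sig = ⟨2 | 1 1⟩
  P = {2,7}:  v_{2} + v_{7} = v_{1} + v_{4} + v_{10} ; sig = ⟨2 | 1 1 1⟩
  P = {2,8}:  v_{2} + v_{8} = v_{1} + v_{4} + v_{9} + 2·v_{10} ; sig = ⟨2 | 1 1 1 2⟩
  P = {6,9}:  v_{6} + v_{9} = 2·v_{1} + v_{2} + v_{4} + v_{10} ; sig = ⟨2 | 1 1 1 2⟩
  P = {3,6}:  v_{3} + v_{6} = v_{1} + 2·v_{2} + v_{11} ; sig = ⟨2 | 1 1 2⟩
  P = {3,8}:  v_{3} + v_{8} = 2·v_{9} + v_{10} + v_{11} ; sig = ⟨2 | 1 1 2⟩
  P = {5,8}:  v_{5} + v_{8} = v_{1} + v_{7} + 2·v_{10} ; sig = ⟨2 | 1 1 2⟩
  P = {5,7}:  v_{5} + v_{7} = 2·v_{1} + v_{4} + 2·v_{10} + v_{11} ; sig = ⟨2 | 1 1 2 2⟩
  P = {6,7}:  v_{6} + v_{7} = 2·v_{1} + 2·v_{4} + v_{5} + v_{10} ; sig = ⟨2 | 1 1 2 2⟩
  P = {6,8}:  v_{6} + v_{8} = 3·v_{1} + 2·v_{4} + 3·v_{10} ; sig = ⟨2 | 2 3 3⟩
  P = {2,9,11}:  v_{2} + v_{9} + v_{11} = 0 ; sig = ⟨3 | 0⟩
  P = {7,9,10}:  v_{7} + v_{9} + v_{10} = v_{8} ; sig = ⟨3 | 1⟩
  P = {3,4,5}:  v_{3} + v_{4} + v_{5} = v_{2} + v_{11} ; sig = ⟨3 | 1 1⟩
  P = {6,10,11}:  v_{6} + v_{10} + v_{11} = v_{4} + 2·v_{5} ; sig = ⟨3 | 1 2⟩
  P = {1,3,4,10}:  v_{1} + v_{3} + v_{4} + v_{10} = 0 ; sig = ⟨4 | 0⟩
  P = {1,2,4,5}:  v_{1} + v_{2} + v_{4} + v_{5} = v_{6} ; sig = ⟨4 | 1⟩
  P = {1,2,10,11}:  v_{1} + v_{2} + v_{10} + v_{11} = v_{5} ; sig = ⟨4 | 1⟩
  P = {1,4,8,11}:  v_{1} + v_{4} + v_{8} + v_{11} = 2·v_{7} ; sig = ⟨4 | 2⟩
  P = {1,4,9,10,11}:  v_{1} + v_{4} + v_{9} + v_{10} + v_{11} = v_{7} ; sig = ⟨5 | 1⟩

Signatures (|P|; sorted positive RHS coefficients), sorted:
[⟨2 | 1 1⟩, ⟨2 | 1 1⟩, ⟨2 | 1 1 1⟩, ⟨2 | 1 1 1 2⟩, ⟨2 | 1 1 1 2⟩, ⟨2 | 1 1 2⟩, ⟨2 | 1 1 2⟩, ⟨2 | 1 1 2⟩, ⟨2 | 1 1 2 2⟩, ⟨2 | 1 1 2 2⟩, ⟨2 | 2 3 3⟩, ⟨3 | 0⟩, ⟨3 | 1⟩, ⟨3 | 1 1⟩, ⟨3 | 1 2⟩, ⟨4 | 0⟩, ⟨4 | 1⟩, ⟨4 | 1⟩, ⟨4 | 2⟩, ⟨5 | 1⟩]


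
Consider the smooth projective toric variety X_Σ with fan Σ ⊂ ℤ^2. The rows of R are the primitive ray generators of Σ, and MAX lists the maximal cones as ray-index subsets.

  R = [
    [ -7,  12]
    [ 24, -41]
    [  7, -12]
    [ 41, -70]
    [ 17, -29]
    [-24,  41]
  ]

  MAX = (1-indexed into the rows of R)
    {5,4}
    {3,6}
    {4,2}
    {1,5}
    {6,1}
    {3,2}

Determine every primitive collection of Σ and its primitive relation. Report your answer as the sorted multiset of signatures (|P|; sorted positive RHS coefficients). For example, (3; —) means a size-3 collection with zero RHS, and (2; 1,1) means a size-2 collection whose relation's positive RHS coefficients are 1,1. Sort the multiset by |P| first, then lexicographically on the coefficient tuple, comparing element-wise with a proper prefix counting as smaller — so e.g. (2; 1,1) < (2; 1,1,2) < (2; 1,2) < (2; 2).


The 9 primitive collections of Σ (r=6, n=2):

  {1,3}:  v_{1} + v_{3} = 0 ; sig = (2; —)
  {2,6}:  v_{2} + v_{6} = 0 ; sig = (2; —)
  {1,2}:  v_{1} + v_{2} = v_{5} ; sig = (2; 1)
  {2,5}:  v_{2} + v_{5} = v_{4} ; sig = (2; 1)
  {3,5}:  v_{3} + v_{5} = v_{2} ; sig = (2; 1)
  {4,6}:  v_{4} + v_{6} = v_{5} ; sig = (2; 1)
  {5,6}:  v_{5} + v_{6} = v_{1} ; sig = (2; 1)
  {1,4}:  v_{1} + v_{4} = 2·v_{5} ; sig = (2; 2)
  {3,4}:  v_{3} + v_{4} = 2·v_{2} ; sig = (2; 2)

Signatures (|P|; sorted positive RHS coefficients), sorted:
    |P|=2: 9 collections, coeffs (), (), (1), (1), (1), (1), (1), (2), (2)


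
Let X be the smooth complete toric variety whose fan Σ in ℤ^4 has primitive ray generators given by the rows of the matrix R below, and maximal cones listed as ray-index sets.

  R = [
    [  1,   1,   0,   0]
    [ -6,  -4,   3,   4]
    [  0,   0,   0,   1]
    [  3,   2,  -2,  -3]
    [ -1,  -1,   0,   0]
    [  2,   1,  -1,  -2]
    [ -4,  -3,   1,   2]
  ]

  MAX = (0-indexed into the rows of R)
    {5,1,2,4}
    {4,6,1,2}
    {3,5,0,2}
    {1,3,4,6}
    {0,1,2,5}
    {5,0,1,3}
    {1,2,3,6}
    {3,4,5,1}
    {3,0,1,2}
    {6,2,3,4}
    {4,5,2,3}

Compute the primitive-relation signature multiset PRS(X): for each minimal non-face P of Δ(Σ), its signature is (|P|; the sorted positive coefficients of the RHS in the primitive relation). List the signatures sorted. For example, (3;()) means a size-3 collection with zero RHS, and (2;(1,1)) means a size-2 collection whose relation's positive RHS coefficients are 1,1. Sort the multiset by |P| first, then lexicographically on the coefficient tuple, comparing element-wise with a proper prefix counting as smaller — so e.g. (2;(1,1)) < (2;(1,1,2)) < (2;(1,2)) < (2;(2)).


5 minimal non-faces of Δ(Σ) (on 7 rays):

  • {0,4}:  v_{0} + v_{4} = 0 ; sig = (2;())
  • {0,6}:  v_{0} + v_{6} = v_{1} + v_{2} + v_{3} ; sig = (2;(1,1,1))
  • {5,6}:  v_{5} + v_{6} = 2·v_{4} ; sig = (2;(2))
  • {1,2,3,4}:  v_{1} + v_{2} + v_{3} + v_{4} = v_{6} ; sig = (4;(1))
  • {1,2,3,5}:  v_{1} + v_{2} + v_{3} + v_{5} = v_{4} ; sig = (4;(1))

Hence PRS(X_Σ) =
[(2;()), (2;(1,1,1)), (2;(2)), (4;(1)), (4;(1))]


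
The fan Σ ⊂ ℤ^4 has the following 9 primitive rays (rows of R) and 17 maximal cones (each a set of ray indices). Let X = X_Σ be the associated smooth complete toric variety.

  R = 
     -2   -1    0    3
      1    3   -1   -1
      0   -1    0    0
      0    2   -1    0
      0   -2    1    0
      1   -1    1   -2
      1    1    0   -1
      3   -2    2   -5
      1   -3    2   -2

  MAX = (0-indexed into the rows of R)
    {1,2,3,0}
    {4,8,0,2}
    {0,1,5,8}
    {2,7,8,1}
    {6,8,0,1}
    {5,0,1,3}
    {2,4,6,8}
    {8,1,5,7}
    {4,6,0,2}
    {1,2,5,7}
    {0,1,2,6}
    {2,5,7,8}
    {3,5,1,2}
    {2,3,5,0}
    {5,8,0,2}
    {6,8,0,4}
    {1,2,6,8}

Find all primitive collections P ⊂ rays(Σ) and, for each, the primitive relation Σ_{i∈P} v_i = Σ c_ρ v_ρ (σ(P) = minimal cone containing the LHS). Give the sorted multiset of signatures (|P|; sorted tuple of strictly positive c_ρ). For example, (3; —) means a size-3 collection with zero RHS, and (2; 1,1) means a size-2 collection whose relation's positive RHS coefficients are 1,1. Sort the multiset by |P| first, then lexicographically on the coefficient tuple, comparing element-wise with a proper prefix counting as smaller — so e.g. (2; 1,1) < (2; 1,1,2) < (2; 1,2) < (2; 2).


Minimal non-faces — 14 found among 9 rays, 17 max cones:

  • {3,4}:  v_{3} + v_{4} = 0 ; sig = (2; —)
  • {0,7}:  v_{0} + v_{7} = v_{8} ; sig = (2; 1)
  • {1,4}:  v_{1} + v_{4} = v_{6} ; sig = (2; 1)
  • {3,6}:  v_{3} + v_{6} = v_{1} ; sig = (2; 1)
  • {3,8}:  v_{3} + v_{8} = v_{5} ; sig = (2; 1)
  • {4,5}:  v_{4} + v_{5} = v_{8} ; sig = (2; 1)
  • {5,6}:  v_{5} + v_{6} = v_{1} + v_{8} ; sig = (2; 1,1)
  • {3,7}:  v_{3} + v_{7} = v_{1} + v_{2} + 2·v_{5} ; sig = (2; 1,1,2)
  • {4,7}:  v_{4} + v_{7} = v_{1} + v_{2} + 2·v_{8} ; sig = (2; 1,1,2)
  • {6,7}:  v_{6} + v_{7} = 2·v_{1} + v_{2} + 2·v_{8} ; sig = (2; 1,2,2)
  • {0,1,2,5}:  v_{0} + v_{1} + v_{2} + v_{5} = 0 ; sig = (4; —)
  • {0,1,2,8}:  v_{0} + v_{1} + v_{2} + v_{8} = v_{4} ; sig = (4; 1)
  • {1,2,5,8}:  v_{1} + v_{2} + v_{5} + v_{8} = v_{7} ; sig = (4; 1)
  • {0,2,6,8}:  v_{0} + v_{2} + v_{6} + v_{8} = 2·v_{4} ; sig = (4; 2)

so the primitive-relation signature multiset is
    (2; —)
    (2; 1)
    (2; 1)
    (2; 1)
    (2; 1)
    (2; 1)
    (2; 1,1)
    (2; 1,1,2)
    (2; 1,1,2)
    (2; 1,2,2)
    (4; —)
    (4; 1)
    (4; 1)
    (4; 2)


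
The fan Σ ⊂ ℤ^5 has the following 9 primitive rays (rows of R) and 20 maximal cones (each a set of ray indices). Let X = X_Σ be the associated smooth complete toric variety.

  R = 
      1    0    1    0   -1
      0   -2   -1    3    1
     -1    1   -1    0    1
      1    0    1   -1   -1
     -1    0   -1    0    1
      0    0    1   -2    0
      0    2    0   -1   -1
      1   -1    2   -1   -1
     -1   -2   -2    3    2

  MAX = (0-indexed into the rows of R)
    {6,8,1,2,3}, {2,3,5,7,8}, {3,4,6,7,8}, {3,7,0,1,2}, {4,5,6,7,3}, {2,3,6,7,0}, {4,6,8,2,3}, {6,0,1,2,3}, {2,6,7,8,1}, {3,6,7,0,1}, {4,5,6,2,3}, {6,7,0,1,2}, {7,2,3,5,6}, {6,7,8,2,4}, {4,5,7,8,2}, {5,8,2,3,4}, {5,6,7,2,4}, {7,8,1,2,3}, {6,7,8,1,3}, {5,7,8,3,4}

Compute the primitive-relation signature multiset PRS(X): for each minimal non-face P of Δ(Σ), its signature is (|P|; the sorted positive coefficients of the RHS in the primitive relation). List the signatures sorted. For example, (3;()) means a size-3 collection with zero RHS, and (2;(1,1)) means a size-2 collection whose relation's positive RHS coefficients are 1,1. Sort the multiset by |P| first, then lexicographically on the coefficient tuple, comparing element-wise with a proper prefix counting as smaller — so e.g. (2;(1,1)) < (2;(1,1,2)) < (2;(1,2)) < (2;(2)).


Δ(Σ) — 9 vertices, 9 min non-faces:

  P={0,4}:  v_{0} + v_{4} = 0 ; sig = (2;())
  P={0,8}:  v_{0} + v_{8} = v_{1} ; sig = (2;(1))
  P={1,4}:  v_{1} + v_{4} = v_{8} ; sig = (2;(1))
  P={0,5}:  v_{0} + v_{5} = v_{2} + v_{3} + v_{7} ; sig = (2;(1,1,1))
  P={1,5}:  v_{1} + v_{5} = v_{2} + v_{3} + v_{7} + v_{8} ; sig = (2;(1,1,1,1))
  P={5,6,8}:  v_{5} + v_{6} + v_{8} = v_{4} ; sig = (3;(1))
  P={2,3,4,7}:  v_{2} + v_{3} + v_{4} + v_{7} = v_{5} ; sig = (4;(1))
  P={2,3,6,7,8}:  v_{2} + v_{3} + v_{6} + v_{7} + v_{8} = 0 ; sig = (5;())
  P={1,2,3,6,7}:  v_{1} + v_{2} + v_{3} + v_{6} + v_{7} = v_{0} ; sig = (5;(1))

Sorted signature multiset PRS(X):
[(2;()), (2;(1)), (2;(1)), (2;(1,1,1)), (2;(1,1,1,1)), (3;(1)), (4;(1)), (5;()), (5;(1))]


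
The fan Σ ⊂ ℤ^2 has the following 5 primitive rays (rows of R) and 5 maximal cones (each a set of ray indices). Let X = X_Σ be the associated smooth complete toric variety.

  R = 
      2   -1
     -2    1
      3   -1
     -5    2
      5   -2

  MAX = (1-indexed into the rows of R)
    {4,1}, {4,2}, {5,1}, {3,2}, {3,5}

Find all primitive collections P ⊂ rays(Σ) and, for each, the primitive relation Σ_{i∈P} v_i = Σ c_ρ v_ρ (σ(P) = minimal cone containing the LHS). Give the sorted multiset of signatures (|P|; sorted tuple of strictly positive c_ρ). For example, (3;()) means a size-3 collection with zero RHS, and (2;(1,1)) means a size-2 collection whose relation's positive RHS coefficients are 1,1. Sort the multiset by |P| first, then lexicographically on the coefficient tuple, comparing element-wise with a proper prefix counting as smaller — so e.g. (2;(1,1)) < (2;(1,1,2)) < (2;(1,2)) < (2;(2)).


Minimal non-faces — 5 found among 5 rays, 5 max cones:

  {1,2}:  v_{1} + v_{2} = 0  ⟹  sig = (2;())
  {4,5}:  v_{4} + v_{5} = 0  ⟹  sig = (2;())
  {1,3}:  v_{1} + v_{3} = v_{5}  ⟹  sig = (2;(1))
  {2,5}:  v_{2} + v_{5} = v_{3}  ⟹  sig = (2;(1))
  {3,4}:  v_{3} + v_{4} = v_{2}  ⟹  sig = (2;(1))

so the primitive-relation signature multiset is
[(2;()), (2;()), (2;(1)), (2;(1)), (2;(1))]


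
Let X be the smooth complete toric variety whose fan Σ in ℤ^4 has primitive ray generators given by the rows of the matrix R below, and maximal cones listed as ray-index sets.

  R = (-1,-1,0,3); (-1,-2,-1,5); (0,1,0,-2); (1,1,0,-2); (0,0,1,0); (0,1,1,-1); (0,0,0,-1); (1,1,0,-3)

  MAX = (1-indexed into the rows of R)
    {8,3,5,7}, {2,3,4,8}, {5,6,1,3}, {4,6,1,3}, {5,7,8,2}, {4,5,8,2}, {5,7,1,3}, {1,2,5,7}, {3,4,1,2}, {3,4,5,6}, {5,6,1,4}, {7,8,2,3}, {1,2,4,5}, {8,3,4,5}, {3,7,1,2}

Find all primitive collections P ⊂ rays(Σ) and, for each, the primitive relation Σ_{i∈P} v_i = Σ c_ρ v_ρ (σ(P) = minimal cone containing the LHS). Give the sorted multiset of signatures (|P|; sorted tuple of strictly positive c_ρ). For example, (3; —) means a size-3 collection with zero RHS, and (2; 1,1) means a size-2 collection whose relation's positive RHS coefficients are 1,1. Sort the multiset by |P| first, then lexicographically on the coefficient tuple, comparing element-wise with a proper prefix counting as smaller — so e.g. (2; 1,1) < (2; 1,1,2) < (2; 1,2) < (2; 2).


7 collections generate NE(X_Σ); each relation:

  P={1,8}:  v_{1} + v_{8} = 0  ⟹  sig = (2; —)
  P={4,7}:  v_{4} + v_{7} = v_{8}  ⟹  sig = (2; 1)
  P={6,7}:  v_{6} + v_{7} = v_{3} + v_{5}  ⟹  sig = (2; 1,1)
  P={6,8}:  v_{6} + v_{8} = v_{3} + v_{4} + v_{5}  ⟹  sig = (2; 1,1,1)
  P={2,6}:  v_{2} + v_{6} = 2·v_{1} + v_{4}  ⟹  sig = (2; 1,2)
  P={2,3,5}:  v_{2} + v_{3} + v_{5} = v_{1}  ⟹  sig = (3; 1)
  P={1,3,4,5}:  v_{1} + v_{3} + v_{4} + v_{5} = v_{6}  ⟹  sig = (4; 1)

Signatures (|P|; sorted positive RHS coefficients), sorted:
{ (2; —),  (2; 1),  (2; 1,1),  (2; 1,1,1),  (2; 1,2),  (3; 1),  (4; 1) }


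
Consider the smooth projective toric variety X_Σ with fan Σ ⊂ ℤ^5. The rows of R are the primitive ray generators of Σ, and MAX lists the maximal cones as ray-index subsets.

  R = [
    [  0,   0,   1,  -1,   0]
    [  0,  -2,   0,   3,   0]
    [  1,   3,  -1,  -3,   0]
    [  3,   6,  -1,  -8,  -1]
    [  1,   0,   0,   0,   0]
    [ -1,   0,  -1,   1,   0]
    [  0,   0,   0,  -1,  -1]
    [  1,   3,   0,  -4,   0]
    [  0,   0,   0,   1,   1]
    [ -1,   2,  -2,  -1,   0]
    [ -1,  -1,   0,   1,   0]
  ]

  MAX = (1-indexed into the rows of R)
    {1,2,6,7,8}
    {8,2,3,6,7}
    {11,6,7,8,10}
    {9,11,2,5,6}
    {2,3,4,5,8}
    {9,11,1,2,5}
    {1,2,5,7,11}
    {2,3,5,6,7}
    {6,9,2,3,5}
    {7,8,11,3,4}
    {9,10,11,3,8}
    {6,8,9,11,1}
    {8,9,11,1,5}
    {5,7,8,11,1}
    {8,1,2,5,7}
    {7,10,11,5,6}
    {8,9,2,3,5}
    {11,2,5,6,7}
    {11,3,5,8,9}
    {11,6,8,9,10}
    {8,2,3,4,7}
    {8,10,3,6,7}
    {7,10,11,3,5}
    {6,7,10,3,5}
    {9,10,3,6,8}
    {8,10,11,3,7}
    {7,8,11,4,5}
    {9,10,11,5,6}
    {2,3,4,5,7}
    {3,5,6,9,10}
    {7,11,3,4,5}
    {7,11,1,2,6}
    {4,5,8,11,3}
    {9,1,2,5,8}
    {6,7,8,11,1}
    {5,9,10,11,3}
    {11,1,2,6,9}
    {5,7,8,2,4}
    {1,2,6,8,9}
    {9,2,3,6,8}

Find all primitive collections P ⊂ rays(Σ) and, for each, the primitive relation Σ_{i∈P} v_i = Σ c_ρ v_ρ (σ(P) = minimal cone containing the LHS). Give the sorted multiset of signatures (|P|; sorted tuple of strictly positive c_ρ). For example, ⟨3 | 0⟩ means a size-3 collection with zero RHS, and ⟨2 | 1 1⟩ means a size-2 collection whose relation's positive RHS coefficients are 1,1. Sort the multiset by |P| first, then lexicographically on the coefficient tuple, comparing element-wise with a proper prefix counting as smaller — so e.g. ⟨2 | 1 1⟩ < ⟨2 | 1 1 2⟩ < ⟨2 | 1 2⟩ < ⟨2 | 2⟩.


16 collections generate NE(X_Σ); each relation:

  P={7,9}:  v_{7} + v_{9} = 0 — sig = ⟨2 | 0⟩
  P={1,3}:  v_{1} + v_{3} = v_{8} — sig = ⟨2 | 1⟩
  P={1,10}:  v_{1} + v_{10} = v_{6} + v_{8} + v_{11} — sig = ⟨2 | 1 1 1⟩
  P={4,9}:  v_{4} + v_{9} = v_{3} + v_{5} + v_{8} — sig = ⟨2 | 1 1 1⟩
  P={1,4}:  v_{1} + v_{4} = v_{5} + v_{7} + 2·v_{8} — sig = ⟨2 | 1 1 2⟩
  P={4,10}:  v_{4} + v_{10} = 3·v_{3} + v_{7} + v_{11} — sig = ⟨2 | 1 1 3⟩
  P={2,10}:  v_{2} + v_{10} = v_{5} + 2·v_{6} — sig = ⟨2 | 1 2⟩
  P={4,6}:  v_{4} + v_{6} = 2·v_{3} + v_{7} — sig = ⟨2 | 1 2⟩
  P={1,5,6}:  v_{1} + v_{5} + v_{6} = 0 — sig = ⟨3 | 0⟩
  P={2,8,11}:  v_{2} + v_{8} + v_{11} = 0 — sig = ⟨3 | 0⟩
  P={3,6,11}:  v_{3} + v_{6} + v_{11} = v_{10} — sig = ⟨3 | 1⟩
  P={5,6,8}:  v_{5} + v_{6} + v_{8} = v_{3} — sig = ⟨3 | 1⟩
  P={2,3,11}:  v_{2} + v_{3} + v_{11} = v_{5} + v_{6} — sig = ⟨3 | 1 1⟩
  P={2,4,11}:  v_{2} + v_{4} + v_{11} = v_{3} + v_{5} + v_{7} — sig = ⟨3 | 1 1 1⟩
  P={5,8,10}:  v_{5} + v_{8} + v_{10} = 2·v_{3} + v_{11} — sig = ⟨3 | 1 2⟩
  P={3,5,7,8}:  v_{3} + v_{5} + v_{7} + v_{8} = v_{4} — sig = ⟨4 | 1⟩

so the primitive-relation signature multiset is
{ ⟨2 | 0⟩,  ⟨2 | 1⟩,  ⟨2 | 1 1 1⟩ ×2,  ⟨2 | 1 1 2⟩,  ⟨2 | 1 1 3⟩,  ⟨2 | 1 2⟩ ×2,  ⟨3 | 0⟩ ×2,  ⟨3 | 1⟩ ×2,  ⟨3 | 1 1⟩,  ⟨3 | 1 1 1⟩,  ⟨3 | 1 2⟩,  ⟨4 | 1⟩ }


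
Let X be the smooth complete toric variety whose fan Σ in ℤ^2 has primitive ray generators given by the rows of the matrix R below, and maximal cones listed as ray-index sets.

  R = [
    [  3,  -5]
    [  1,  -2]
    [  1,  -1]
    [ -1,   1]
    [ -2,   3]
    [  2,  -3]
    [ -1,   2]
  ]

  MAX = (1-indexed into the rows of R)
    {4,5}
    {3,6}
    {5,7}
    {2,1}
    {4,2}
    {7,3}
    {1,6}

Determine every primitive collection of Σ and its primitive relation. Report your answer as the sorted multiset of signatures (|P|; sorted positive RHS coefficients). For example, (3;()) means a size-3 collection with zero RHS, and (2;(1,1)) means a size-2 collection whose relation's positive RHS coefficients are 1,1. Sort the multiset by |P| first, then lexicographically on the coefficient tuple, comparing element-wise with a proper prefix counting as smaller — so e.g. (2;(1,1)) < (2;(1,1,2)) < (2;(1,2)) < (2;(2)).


Primitive collections (14):

  P={2,7}:  v_{2} + v_{7} = 0  ⇒ sig = (2;())
  P={3,4}:  v_{3} + v_{4} = 0  ⇒ sig = (2;())
  P={5,6}:  v_{5} + v_{6} = 0  ⇒ sig = (2;())
  P={1,5}:  v_{1} + v_{5} = v_{2}  ⇒ sig = (2;(1))
  P={1,7}:  v_{1} + v_{7} = v_{6}  ⇒ sig = (2;(1))
  P={2,3}:  v_{2} + v_{3} = v_{6}  ⇒ sig = (2;(1))
  P={2,5}:  v_{2} + v_{5} = v_{4}  ⇒ sig = (2;(1))
  P={2,6}:  v_{2} + v_{6} = v_{1}  ⇒ sig = (2;(1))
  P={3,5}:  v_{3} + v_{5} = v_{7}  ⇒ sig = (2;(1))
  P={4,6}:  v_{4} + v_{6} = v_{2}  ⇒ sig = (2;(1))
  P={4,7}:  v_{4} + v_{7} = v_{5}  ⇒ sig = (2;(1))
  P={6,7}:  v_{6} + v_{7} = v_{3}  ⇒ sig = (2;(1))
  P={1,3}:  v_{1} + v_{3} = 2·v_{6}  ⇒ sig = (2;(2))
  P={1,4}:  v_{1} + v_{4} = 2·v_{2}  ⇒ sig = (2;(2))

so the primitive-relation signature multiset is
    |P|=2: 14 collections, coeffs (), (), (), (1), (1), (1), (1), (1), (1), (1), (1), (1), (2), (2)


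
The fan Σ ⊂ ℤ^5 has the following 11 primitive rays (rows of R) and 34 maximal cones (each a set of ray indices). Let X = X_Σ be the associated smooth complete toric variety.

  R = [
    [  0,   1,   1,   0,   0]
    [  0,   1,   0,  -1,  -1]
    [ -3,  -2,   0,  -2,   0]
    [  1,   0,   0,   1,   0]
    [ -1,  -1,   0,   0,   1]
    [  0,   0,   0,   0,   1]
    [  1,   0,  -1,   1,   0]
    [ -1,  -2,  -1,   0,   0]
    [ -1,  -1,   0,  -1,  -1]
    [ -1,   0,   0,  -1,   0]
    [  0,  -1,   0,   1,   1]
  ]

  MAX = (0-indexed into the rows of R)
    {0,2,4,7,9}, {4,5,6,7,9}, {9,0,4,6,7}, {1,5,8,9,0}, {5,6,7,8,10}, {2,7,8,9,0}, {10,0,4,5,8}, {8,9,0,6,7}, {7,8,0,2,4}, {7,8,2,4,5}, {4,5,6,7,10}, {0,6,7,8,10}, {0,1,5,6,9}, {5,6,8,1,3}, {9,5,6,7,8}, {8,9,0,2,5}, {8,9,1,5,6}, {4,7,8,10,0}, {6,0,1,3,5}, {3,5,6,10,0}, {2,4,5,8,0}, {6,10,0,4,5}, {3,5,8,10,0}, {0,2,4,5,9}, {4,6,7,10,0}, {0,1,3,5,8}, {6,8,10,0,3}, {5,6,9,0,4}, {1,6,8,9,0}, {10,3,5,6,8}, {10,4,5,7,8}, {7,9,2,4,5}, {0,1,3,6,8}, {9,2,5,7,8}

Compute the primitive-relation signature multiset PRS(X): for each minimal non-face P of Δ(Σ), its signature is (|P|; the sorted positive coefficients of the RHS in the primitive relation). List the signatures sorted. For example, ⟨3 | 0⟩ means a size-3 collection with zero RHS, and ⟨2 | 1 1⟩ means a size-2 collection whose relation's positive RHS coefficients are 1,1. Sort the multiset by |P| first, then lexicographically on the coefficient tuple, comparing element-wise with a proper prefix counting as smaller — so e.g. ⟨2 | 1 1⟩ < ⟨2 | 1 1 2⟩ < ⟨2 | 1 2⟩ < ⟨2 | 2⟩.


The 15 primitive collections of Σ (r=11, n=5):

  P = {1,10}:  v_{1} + v_{10} = 0  so sig = ⟨2 | 0⟩
  P = {3,9}:  v_{3} + v_{9} = 0  so sig = ⟨2 | 0⟩
  P = {1,4}:  v_{1} + v_{4} = v_{9}  so sig = ⟨2 | 1⟩
  P = {3,4}:  v_{3} + v_{4} = v_{10}  so sig = ⟨2 | 1⟩
  P = {9,10}:  v_{9} + v_{10} = v_{4}  so sig = ⟨2 | 1⟩
  P = {2,3}:  v_{2} + v_{3} = v_{4} + v_{8}  so sig = ⟨2 | 1 1⟩
  P = {2,6}:  v_{2} + v_{6} = v_{7} + v_{9}  so sig = ⟨2 | 1 1⟩
  P = {1,7}:  v_{1} + v_{7} = v_{6} + v_{8} + v_{9}  so sig = ⟨2 | 1 1 1⟩
  P = {3,7}:  v_{3} + v_{7} = v_{6} + v_{8} + v_{10}  so sig = ⟨2 | 1 1 1⟩
  P = {1,2}:  v_{1} + v_{2} = v_{8} + 2·v_{9}  so sig = ⟨2 | 1 2⟩
  P = {2,10}:  v_{2} + v_{10} = 2·v_{4} + v_{8}  so sig = ⟨2 | 1 2⟩
  P = {0,5,7}:  v_{0} + v_{5} + v_{7} = v_{4}  so sig = ⟨3 | 1⟩
  P = {4,6,8}:  v_{4} + v_{6} + v_{8} = v_{7}  so sig = ⟨3 | 1⟩
  P = {4,8,9}:  v_{4} + v_{8} + v_{9} = v_{2}  so sig = ⟨3 | 1⟩
  P = {0,5,6,8}:  v_{0} + v_{5} + v_{6} + v_{8} = 0  so sig = ⟨4 | 0⟩

Sorted signature multiset PRS(X):
[⟨2 | 0⟩, ⟨2 | 0⟩, ⟨2 | 1⟩, ⟨2 | 1⟩, ⟨2 | 1⟩, ⟨2 | 1 1⟩, ⟨2 | 1 1⟩, ⟨2 | 1 1 1⟩, ⟨2 | 1 1 1⟩, ⟨2 | 1 2⟩, ⟨2 | 1 2⟩, ⟨3 | 1⟩, ⟨3 | 1⟩, ⟨3 | 1⟩, ⟨4 | 0⟩]


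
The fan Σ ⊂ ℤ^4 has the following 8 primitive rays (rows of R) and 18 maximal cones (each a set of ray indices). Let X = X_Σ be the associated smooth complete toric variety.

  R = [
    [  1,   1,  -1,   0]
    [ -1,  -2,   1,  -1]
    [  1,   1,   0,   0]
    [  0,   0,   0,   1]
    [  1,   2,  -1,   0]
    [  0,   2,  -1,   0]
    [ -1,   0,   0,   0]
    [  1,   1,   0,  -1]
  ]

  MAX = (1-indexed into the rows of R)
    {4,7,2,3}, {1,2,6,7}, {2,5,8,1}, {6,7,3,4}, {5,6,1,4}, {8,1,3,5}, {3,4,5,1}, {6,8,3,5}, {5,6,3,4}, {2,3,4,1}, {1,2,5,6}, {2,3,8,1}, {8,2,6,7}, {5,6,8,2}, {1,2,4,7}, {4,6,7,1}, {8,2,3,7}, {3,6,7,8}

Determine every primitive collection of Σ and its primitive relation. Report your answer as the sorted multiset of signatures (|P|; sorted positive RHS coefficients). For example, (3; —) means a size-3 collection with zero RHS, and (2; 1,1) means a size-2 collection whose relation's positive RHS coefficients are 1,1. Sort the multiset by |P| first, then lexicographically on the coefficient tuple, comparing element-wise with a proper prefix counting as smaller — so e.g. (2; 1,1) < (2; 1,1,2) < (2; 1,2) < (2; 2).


Primitive collections (10):

  • {4,8}:  v_{4} + v_{8} = v_{3}  ⇒ sig = (2; 1)
  • {5,7}:  v_{5} + v_{7} = v_{6}  ⇒ sig = (2; 1)
  • {2,4,5}:  v_{2} + v_{4} + v_{5} = 0  ⇒ sig = (3; —)
  • {1,3,7}:  v_{1} + v_{3} + v_{7} = v_{5}  ⇒ sig = (3; 1)
  • {2,3,5}:  v_{2} + v_{3} + v_{5} = v_{8}  ⇒ sig = (3; 1)
  • {2,4,6}:  v_{2} + v_{4} + v_{6} = v_{7}  ⇒ sig = (3; 1)
  • {2,3,6}:  v_{2} + v_{3} + v_{6} = v_{7} + v_{8}  ⇒ sig = (3; 1,1)
  • {1,7,8}:  v_{1} + v_{7} + v_{8} = v_{2} + 2·v_{5}  ⇒ sig = (3; 1,2)
  • {1,6,8}:  v_{1} + v_{6} + v_{8} = v_{2} + 3·v_{5}  ⇒ sig = (3; 1,3)
  • {1,3,6}:  v_{1} + v_{3} + v_{6} = 2·v_{5}  ⇒ sig = (3; 2)

so the primitive-relation signature multiset is
[(2; 1), (2; 1), (3; —), (3; 1), (3; 1), (3; 1), (3; 1,1), (3; 1,2), (3; 1,3), (3; 2)]


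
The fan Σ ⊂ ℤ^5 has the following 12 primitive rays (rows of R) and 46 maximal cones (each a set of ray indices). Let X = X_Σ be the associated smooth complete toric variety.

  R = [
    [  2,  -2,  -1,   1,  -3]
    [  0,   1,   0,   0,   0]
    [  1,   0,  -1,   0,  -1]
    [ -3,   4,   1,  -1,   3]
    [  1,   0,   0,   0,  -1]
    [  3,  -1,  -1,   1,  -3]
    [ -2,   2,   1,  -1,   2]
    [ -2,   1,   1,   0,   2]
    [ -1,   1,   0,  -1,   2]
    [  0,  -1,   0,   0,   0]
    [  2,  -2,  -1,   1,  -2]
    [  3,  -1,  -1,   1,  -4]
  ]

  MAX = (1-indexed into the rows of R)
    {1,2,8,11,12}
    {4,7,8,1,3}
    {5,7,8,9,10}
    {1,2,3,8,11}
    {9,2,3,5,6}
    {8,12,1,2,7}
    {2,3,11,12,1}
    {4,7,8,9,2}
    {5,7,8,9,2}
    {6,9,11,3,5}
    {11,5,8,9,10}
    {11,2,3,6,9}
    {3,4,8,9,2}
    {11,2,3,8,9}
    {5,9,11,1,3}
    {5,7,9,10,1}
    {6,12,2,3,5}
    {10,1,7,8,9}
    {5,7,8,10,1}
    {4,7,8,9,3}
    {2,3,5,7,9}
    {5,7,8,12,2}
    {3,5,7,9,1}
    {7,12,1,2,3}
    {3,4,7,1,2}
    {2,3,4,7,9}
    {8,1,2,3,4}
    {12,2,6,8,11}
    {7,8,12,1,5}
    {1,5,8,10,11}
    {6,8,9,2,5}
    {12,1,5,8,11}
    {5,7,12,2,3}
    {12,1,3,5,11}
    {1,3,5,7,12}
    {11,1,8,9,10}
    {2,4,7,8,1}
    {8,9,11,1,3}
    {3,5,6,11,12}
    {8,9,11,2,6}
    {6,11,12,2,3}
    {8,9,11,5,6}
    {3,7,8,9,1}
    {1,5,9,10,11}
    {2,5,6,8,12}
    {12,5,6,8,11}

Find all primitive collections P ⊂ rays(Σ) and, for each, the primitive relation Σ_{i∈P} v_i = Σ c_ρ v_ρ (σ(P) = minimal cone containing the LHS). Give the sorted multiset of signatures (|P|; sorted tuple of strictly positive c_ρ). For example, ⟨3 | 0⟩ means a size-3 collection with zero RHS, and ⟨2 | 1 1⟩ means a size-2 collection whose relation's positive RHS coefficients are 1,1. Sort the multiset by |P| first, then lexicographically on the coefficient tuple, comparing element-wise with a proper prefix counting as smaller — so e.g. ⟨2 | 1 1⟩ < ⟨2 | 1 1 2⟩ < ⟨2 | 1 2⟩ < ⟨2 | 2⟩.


Minimal non-faces — 22 found among 12 rays, 46 max cones:

  • {2,10}:  v_{2} + v_{10} = 0  →  sig = ⟨2 | 0⟩
  • {7,11}:  v_{7} + v_{11} = 0  →  sig = ⟨2 | 0⟩
  • {1,6}:  v_{1} + v_{6} = v_{11} + v_{12}  →  sig = ⟨2 | 1 1⟩
  • {3,10}:  v_{3} + v_{10} = v_{1} + v_{9}  →  sig = ⟨2 | 1 1⟩
  • {6,7}:  v_{6} + v_{7} = v_{2} + v_{5}  →  sig = ⟨2 | 1 1⟩
  • {6,10}:  v_{6} + v_{10} = v_{5} + v_{11}  →  sig = ⟨2 | 1 1⟩
  • {9,12}:  v_{9} + v_{12} = v_{3} + v_{5}  →  sig = ⟨2 | 1 1⟩
  • {10,12}:  v_{10} + v_{12} = v_{1} + v_{5}  →  sig = ⟨2 | 1 1⟩
  • {4,10}:  v_{4} + v_{10} = v_{3} + v_{7} + v_{8}  →  sig = ⟨2 | 1 1 1⟩
  • {4,11}:  v_{4} + v_{11} = v_{2} + v_{3} + v_{8}  →  sig = ⟨2 | 1 1 1⟩
  • {4,12}:  v_{4} + v_{12} = v_{1} + 3·v_{2} + v_{7}  →  sig = ⟨2 | 1 1 3⟩
  • {4,5}:  v_{4} + v_{5} = 2·v_{2} + v_{7}  →  sig = ⟨2 | 1 2⟩
  • {4,6}:  v_{4} + v_{6} = 3·v_{2}  →  sig = ⟨2 | 3⟩
  • {1,2,5}:  v_{1} + v_{2} + v_{5} = v_{12}  →  sig = ⟨3 | 1⟩
  • {1,2,9}:  v_{1} + v_{2} + v_{9} = v_{3}  →  sig = ⟨3 | 1⟩
  • {2,5,11}:  v_{2} + v_{5} + v_{11} = v_{6}  →  sig = ⟨3 | 1⟩
  • {3,5,8}:  v_{3} + v_{5} + v_{8} = v_{2}  →  sig = ⟨3 | 1⟩
  • {1,4,9}:  v_{1} + v_{4} + v_{9} = 2·v_{3} + v_{7} + v_{8}  →  sig = ⟨3 | 1 1 2⟩
  • {3,6,8}:  v_{3} + v_{6} + v_{8} = 2·v_{2} + v_{11}  →  sig = ⟨3 | 1 2⟩
  • {3,8,12}:  v_{3} + v_{8} + v_{12} = v_{1} + 2·v_{2}  →  sig = ⟨3 | 1 2⟩
  • {1,5,8,9}:  v_{1} + v_{5} + v_{8} + v_{9} = 0  →  sig = ⟨4 | 0⟩
  • {2,3,7,8}:  v_{2} + v_{3} + v_{7} + v_{8} = v_{4}  →  sig = ⟨4 | 1⟩

Sorted signature multiset PRS(X):
    |P|=2: 13 collections, coeffs (), (), (1,1), (1,1), (1,1), (1,1), (1,1), (1,1), (1,1,1), (1,1,1), (1,1,3), (1,2), (3)
    |P|=3: 7 collections, coeffs (1), (1), (1), (1), (1,1,2), (1,2), (1,2)
    |P|=4: 2 collections, coeffs (), (1)
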